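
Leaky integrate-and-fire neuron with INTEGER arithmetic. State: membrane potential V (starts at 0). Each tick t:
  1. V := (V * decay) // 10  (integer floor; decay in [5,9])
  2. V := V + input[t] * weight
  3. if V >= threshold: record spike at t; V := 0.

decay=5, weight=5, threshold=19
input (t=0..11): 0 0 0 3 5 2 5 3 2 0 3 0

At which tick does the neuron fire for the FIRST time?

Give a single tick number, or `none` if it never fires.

t=0: input=0 -> V=0
t=1: input=0 -> V=0
t=2: input=0 -> V=0
t=3: input=3 -> V=15
t=4: input=5 -> V=0 FIRE
t=5: input=2 -> V=10
t=6: input=5 -> V=0 FIRE
t=7: input=3 -> V=15
t=8: input=2 -> V=17
t=9: input=0 -> V=8
t=10: input=3 -> V=0 FIRE
t=11: input=0 -> V=0

Answer: 4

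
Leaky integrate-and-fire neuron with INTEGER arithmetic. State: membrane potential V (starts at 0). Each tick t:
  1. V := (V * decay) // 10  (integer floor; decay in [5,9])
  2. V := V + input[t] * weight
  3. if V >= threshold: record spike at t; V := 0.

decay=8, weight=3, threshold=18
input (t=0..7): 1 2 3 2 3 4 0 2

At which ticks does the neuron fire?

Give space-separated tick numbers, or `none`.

t=0: input=1 -> V=3
t=1: input=2 -> V=8
t=2: input=3 -> V=15
t=3: input=2 -> V=0 FIRE
t=4: input=3 -> V=9
t=5: input=4 -> V=0 FIRE
t=6: input=0 -> V=0
t=7: input=2 -> V=6

Answer: 3 5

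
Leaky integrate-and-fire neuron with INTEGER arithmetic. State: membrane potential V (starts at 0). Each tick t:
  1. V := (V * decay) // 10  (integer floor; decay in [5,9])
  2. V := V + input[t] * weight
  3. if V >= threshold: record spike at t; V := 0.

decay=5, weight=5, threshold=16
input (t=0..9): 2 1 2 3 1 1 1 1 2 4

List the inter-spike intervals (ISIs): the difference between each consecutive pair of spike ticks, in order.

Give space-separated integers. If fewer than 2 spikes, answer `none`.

t=0: input=2 -> V=10
t=1: input=1 -> V=10
t=2: input=2 -> V=15
t=3: input=3 -> V=0 FIRE
t=4: input=1 -> V=5
t=5: input=1 -> V=7
t=6: input=1 -> V=8
t=7: input=1 -> V=9
t=8: input=2 -> V=14
t=9: input=4 -> V=0 FIRE

Answer: 6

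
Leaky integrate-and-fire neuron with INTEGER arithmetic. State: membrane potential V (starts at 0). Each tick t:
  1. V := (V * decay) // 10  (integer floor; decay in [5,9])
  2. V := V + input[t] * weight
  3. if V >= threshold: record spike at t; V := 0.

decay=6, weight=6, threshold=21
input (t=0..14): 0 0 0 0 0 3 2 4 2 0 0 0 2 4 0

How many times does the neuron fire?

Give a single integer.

Answer: 3

Derivation:
t=0: input=0 -> V=0
t=1: input=0 -> V=0
t=2: input=0 -> V=0
t=3: input=0 -> V=0
t=4: input=0 -> V=0
t=5: input=3 -> V=18
t=6: input=2 -> V=0 FIRE
t=7: input=4 -> V=0 FIRE
t=8: input=2 -> V=12
t=9: input=0 -> V=7
t=10: input=0 -> V=4
t=11: input=0 -> V=2
t=12: input=2 -> V=13
t=13: input=4 -> V=0 FIRE
t=14: input=0 -> V=0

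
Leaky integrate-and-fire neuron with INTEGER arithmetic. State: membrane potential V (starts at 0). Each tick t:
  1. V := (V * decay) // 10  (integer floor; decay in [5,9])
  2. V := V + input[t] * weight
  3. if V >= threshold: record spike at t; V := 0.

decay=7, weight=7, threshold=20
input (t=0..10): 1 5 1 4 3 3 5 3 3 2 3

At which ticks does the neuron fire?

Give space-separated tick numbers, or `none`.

t=0: input=1 -> V=7
t=1: input=5 -> V=0 FIRE
t=2: input=1 -> V=7
t=3: input=4 -> V=0 FIRE
t=4: input=3 -> V=0 FIRE
t=5: input=3 -> V=0 FIRE
t=6: input=5 -> V=0 FIRE
t=7: input=3 -> V=0 FIRE
t=8: input=3 -> V=0 FIRE
t=9: input=2 -> V=14
t=10: input=3 -> V=0 FIRE

Answer: 1 3 4 5 6 7 8 10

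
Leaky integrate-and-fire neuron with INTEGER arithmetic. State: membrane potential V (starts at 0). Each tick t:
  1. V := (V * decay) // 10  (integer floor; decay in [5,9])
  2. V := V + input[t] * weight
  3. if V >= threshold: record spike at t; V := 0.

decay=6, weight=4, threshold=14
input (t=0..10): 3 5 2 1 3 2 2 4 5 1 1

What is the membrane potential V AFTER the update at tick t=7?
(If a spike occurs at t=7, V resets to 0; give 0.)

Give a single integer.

Answer: 0

Derivation:
t=0: input=3 -> V=12
t=1: input=5 -> V=0 FIRE
t=2: input=2 -> V=8
t=3: input=1 -> V=8
t=4: input=3 -> V=0 FIRE
t=5: input=2 -> V=8
t=6: input=2 -> V=12
t=7: input=4 -> V=0 FIRE
t=8: input=5 -> V=0 FIRE
t=9: input=1 -> V=4
t=10: input=1 -> V=6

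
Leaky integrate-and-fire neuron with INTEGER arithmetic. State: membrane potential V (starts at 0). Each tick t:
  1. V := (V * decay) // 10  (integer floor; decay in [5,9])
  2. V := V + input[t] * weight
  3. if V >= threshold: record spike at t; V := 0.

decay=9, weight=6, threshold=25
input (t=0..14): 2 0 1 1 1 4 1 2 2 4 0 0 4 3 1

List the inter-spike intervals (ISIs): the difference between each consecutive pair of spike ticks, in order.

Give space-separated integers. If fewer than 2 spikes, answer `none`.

t=0: input=2 -> V=12
t=1: input=0 -> V=10
t=2: input=1 -> V=15
t=3: input=1 -> V=19
t=4: input=1 -> V=23
t=5: input=4 -> V=0 FIRE
t=6: input=1 -> V=6
t=7: input=2 -> V=17
t=8: input=2 -> V=0 FIRE
t=9: input=4 -> V=24
t=10: input=0 -> V=21
t=11: input=0 -> V=18
t=12: input=4 -> V=0 FIRE
t=13: input=3 -> V=18
t=14: input=1 -> V=22

Answer: 3 4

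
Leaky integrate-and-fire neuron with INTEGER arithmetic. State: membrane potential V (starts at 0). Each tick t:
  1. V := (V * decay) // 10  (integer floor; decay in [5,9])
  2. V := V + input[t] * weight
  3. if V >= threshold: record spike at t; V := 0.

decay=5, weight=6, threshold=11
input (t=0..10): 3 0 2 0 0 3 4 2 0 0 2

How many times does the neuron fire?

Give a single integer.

t=0: input=3 -> V=0 FIRE
t=1: input=0 -> V=0
t=2: input=2 -> V=0 FIRE
t=3: input=0 -> V=0
t=4: input=0 -> V=0
t=5: input=3 -> V=0 FIRE
t=6: input=4 -> V=0 FIRE
t=7: input=2 -> V=0 FIRE
t=8: input=0 -> V=0
t=9: input=0 -> V=0
t=10: input=2 -> V=0 FIRE

Answer: 6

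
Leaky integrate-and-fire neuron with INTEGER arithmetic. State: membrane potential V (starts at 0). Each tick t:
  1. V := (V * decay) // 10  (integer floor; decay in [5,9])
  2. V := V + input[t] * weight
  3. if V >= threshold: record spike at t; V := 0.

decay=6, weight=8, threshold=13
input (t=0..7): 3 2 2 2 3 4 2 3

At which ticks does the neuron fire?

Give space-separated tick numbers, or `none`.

Answer: 0 1 2 3 4 5 6 7

Derivation:
t=0: input=3 -> V=0 FIRE
t=1: input=2 -> V=0 FIRE
t=2: input=2 -> V=0 FIRE
t=3: input=2 -> V=0 FIRE
t=4: input=3 -> V=0 FIRE
t=5: input=4 -> V=0 FIRE
t=6: input=2 -> V=0 FIRE
t=7: input=3 -> V=0 FIRE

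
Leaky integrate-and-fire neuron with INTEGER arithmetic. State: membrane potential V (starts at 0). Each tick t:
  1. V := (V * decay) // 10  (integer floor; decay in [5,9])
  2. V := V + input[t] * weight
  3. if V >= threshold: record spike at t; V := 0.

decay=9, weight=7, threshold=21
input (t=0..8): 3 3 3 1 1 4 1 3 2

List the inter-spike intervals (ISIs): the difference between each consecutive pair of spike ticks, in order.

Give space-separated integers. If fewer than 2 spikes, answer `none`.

Answer: 1 1 3 2

Derivation:
t=0: input=3 -> V=0 FIRE
t=1: input=3 -> V=0 FIRE
t=2: input=3 -> V=0 FIRE
t=3: input=1 -> V=7
t=4: input=1 -> V=13
t=5: input=4 -> V=0 FIRE
t=6: input=1 -> V=7
t=7: input=3 -> V=0 FIRE
t=8: input=2 -> V=14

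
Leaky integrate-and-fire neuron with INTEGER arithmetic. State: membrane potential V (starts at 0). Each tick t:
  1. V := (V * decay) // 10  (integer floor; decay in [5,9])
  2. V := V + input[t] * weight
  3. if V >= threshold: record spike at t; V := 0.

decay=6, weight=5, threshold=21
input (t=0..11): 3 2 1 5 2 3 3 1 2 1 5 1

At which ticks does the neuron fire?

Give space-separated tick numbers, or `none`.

Answer: 3 5 10

Derivation:
t=0: input=3 -> V=15
t=1: input=2 -> V=19
t=2: input=1 -> V=16
t=3: input=5 -> V=0 FIRE
t=4: input=2 -> V=10
t=5: input=3 -> V=0 FIRE
t=6: input=3 -> V=15
t=7: input=1 -> V=14
t=8: input=2 -> V=18
t=9: input=1 -> V=15
t=10: input=5 -> V=0 FIRE
t=11: input=1 -> V=5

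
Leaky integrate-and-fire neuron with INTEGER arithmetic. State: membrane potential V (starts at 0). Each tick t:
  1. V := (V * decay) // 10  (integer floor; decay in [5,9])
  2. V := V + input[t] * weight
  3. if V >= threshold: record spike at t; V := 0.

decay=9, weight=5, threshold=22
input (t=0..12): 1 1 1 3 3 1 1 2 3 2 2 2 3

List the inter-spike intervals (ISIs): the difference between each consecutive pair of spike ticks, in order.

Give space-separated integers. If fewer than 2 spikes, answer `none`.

Answer: 4 2 3

Derivation:
t=0: input=1 -> V=5
t=1: input=1 -> V=9
t=2: input=1 -> V=13
t=3: input=3 -> V=0 FIRE
t=4: input=3 -> V=15
t=5: input=1 -> V=18
t=6: input=1 -> V=21
t=7: input=2 -> V=0 FIRE
t=8: input=3 -> V=15
t=9: input=2 -> V=0 FIRE
t=10: input=2 -> V=10
t=11: input=2 -> V=19
t=12: input=3 -> V=0 FIRE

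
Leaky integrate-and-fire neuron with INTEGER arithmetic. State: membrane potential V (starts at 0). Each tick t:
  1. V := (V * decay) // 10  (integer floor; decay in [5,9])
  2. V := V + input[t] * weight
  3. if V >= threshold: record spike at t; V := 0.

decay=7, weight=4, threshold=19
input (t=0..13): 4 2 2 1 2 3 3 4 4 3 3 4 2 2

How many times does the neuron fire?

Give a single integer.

t=0: input=4 -> V=16
t=1: input=2 -> V=0 FIRE
t=2: input=2 -> V=8
t=3: input=1 -> V=9
t=4: input=2 -> V=14
t=5: input=3 -> V=0 FIRE
t=6: input=3 -> V=12
t=7: input=4 -> V=0 FIRE
t=8: input=4 -> V=16
t=9: input=3 -> V=0 FIRE
t=10: input=3 -> V=12
t=11: input=4 -> V=0 FIRE
t=12: input=2 -> V=8
t=13: input=2 -> V=13

Answer: 5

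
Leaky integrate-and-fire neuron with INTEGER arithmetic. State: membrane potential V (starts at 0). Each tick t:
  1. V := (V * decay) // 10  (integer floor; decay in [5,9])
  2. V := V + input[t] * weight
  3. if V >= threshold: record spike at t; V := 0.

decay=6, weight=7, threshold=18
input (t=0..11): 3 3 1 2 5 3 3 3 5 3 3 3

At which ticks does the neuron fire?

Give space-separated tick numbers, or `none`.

t=0: input=3 -> V=0 FIRE
t=1: input=3 -> V=0 FIRE
t=2: input=1 -> V=7
t=3: input=2 -> V=0 FIRE
t=4: input=5 -> V=0 FIRE
t=5: input=3 -> V=0 FIRE
t=6: input=3 -> V=0 FIRE
t=7: input=3 -> V=0 FIRE
t=8: input=5 -> V=0 FIRE
t=9: input=3 -> V=0 FIRE
t=10: input=3 -> V=0 FIRE
t=11: input=3 -> V=0 FIRE

Answer: 0 1 3 4 5 6 7 8 9 10 11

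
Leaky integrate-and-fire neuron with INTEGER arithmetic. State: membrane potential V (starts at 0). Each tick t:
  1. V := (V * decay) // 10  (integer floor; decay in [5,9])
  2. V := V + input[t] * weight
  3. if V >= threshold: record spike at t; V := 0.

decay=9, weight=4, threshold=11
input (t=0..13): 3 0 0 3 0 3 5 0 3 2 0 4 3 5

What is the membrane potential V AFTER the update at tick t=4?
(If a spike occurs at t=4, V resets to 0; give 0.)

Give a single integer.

Answer: 0

Derivation:
t=0: input=3 -> V=0 FIRE
t=1: input=0 -> V=0
t=2: input=0 -> V=0
t=3: input=3 -> V=0 FIRE
t=4: input=0 -> V=0
t=5: input=3 -> V=0 FIRE
t=6: input=5 -> V=0 FIRE
t=7: input=0 -> V=0
t=8: input=3 -> V=0 FIRE
t=9: input=2 -> V=8
t=10: input=0 -> V=7
t=11: input=4 -> V=0 FIRE
t=12: input=3 -> V=0 FIRE
t=13: input=5 -> V=0 FIRE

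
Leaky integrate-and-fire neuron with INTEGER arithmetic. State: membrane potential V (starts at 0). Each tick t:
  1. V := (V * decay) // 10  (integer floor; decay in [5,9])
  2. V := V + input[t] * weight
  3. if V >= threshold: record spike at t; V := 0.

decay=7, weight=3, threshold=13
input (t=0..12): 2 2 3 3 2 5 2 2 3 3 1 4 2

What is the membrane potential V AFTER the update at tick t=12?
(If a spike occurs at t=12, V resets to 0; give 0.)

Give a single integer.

Answer: 6

Derivation:
t=0: input=2 -> V=6
t=1: input=2 -> V=10
t=2: input=3 -> V=0 FIRE
t=3: input=3 -> V=9
t=4: input=2 -> V=12
t=5: input=5 -> V=0 FIRE
t=6: input=2 -> V=6
t=7: input=2 -> V=10
t=8: input=3 -> V=0 FIRE
t=9: input=3 -> V=9
t=10: input=1 -> V=9
t=11: input=4 -> V=0 FIRE
t=12: input=2 -> V=6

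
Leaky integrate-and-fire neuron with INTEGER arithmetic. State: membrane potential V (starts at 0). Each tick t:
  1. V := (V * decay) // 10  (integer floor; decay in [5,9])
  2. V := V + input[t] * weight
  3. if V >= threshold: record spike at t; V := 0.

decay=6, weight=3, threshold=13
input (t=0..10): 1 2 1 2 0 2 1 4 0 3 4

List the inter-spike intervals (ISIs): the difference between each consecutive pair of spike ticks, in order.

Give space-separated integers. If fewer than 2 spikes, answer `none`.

Answer: 3

Derivation:
t=0: input=1 -> V=3
t=1: input=2 -> V=7
t=2: input=1 -> V=7
t=3: input=2 -> V=10
t=4: input=0 -> V=6
t=5: input=2 -> V=9
t=6: input=1 -> V=8
t=7: input=4 -> V=0 FIRE
t=8: input=0 -> V=0
t=9: input=3 -> V=9
t=10: input=4 -> V=0 FIRE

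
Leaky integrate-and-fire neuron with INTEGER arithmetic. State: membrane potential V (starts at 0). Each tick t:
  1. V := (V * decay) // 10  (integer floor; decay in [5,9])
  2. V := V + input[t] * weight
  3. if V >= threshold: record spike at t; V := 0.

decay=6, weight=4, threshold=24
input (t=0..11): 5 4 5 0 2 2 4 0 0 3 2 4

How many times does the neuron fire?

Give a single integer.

Answer: 3

Derivation:
t=0: input=5 -> V=20
t=1: input=4 -> V=0 FIRE
t=2: input=5 -> V=20
t=3: input=0 -> V=12
t=4: input=2 -> V=15
t=5: input=2 -> V=17
t=6: input=4 -> V=0 FIRE
t=7: input=0 -> V=0
t=8: input=0 -> V=0
t=9: input=3 -> V=12
t=10: input=2 -> V=15
t=11: input=4 -> V=0 FIRE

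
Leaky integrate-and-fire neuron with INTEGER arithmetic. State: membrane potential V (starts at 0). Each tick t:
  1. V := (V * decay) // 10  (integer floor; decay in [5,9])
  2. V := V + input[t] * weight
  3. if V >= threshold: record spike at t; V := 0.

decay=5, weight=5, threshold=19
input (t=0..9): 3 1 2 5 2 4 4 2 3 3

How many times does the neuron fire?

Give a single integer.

Answer: 4

Derivation:
t=0: input=3 -> V=15
t=1: input=1 -> V=12
t=2: input=2 -> V=16
t=3: input=5 -> V=0 FIRE
t=4: input=2 -> V=10
t=5: input=4 -> V=0 FIRE
t=6: input=4 -> V=0 FIRE
t=7: input=2 -> V=10
t=8: input=3 -> V=0 FIRE
t=9: input=3 -> V=15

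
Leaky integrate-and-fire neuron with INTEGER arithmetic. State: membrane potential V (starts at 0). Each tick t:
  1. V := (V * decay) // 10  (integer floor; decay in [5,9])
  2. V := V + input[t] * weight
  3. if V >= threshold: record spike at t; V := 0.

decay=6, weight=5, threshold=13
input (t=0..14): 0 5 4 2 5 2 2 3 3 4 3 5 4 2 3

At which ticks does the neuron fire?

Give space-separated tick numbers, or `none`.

t=0: input=0 -> V=0
t=1: input=5 -> V=0 FIRE
t=2: input=4 -> V=0 FIRE
t=3: input=2 -> V=10
t=4: input=5 -> V=0 FIRE
t=5: input=2 -> V=10
t=6: input=2 -> V=0 FIRE
t=7: input=3 -> V=0 FIRE
t=8: input=3 -> V=0 FIRE
t=9: input=4 -> V=0 FIRE
t=10: input=3 -> V=0 FIRE
t=11: input=5 -> V=0 FIRE
t=12: input=4 -> V=0 FIRE
t=13: input=2 -> V=10
t=14: input=3 -> V=0 FIRE

Answer: 1 2 4 6 7 8 9 10 11 12 14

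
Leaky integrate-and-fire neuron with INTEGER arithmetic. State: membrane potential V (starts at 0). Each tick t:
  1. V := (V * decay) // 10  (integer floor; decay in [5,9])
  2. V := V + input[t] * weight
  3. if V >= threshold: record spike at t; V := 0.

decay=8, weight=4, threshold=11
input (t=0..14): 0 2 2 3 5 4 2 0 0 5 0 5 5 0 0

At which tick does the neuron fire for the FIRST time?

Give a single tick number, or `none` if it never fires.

t=0: input=0 -> V=0
t=1: input=2 -> V=8
t=2: input=2 -> V=0 FIRE
t=3: input=3 -> V=0 FIRE
t=4: input=5 -> V=0 FIRE
t=5: input=4 -> V=0 FIRE
t=6: input=2 -> V=8
t=7: input=0 -> V=6
t=8: input=0 -> V=4
t=9: input=5 -> V=0 FIRE
t=10: input=0 -> V=0
t=11: input=5 -> V=0 FIRE
t=12: input=5 -> V=0 FIRE
t=13: input=0 -> V=0
t=14: input=0 -> V=0

Answer: 2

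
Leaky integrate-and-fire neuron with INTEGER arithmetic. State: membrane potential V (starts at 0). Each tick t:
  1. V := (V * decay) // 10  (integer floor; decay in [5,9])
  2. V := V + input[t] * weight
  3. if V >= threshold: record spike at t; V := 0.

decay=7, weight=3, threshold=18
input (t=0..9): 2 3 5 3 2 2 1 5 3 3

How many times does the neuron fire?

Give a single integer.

Answer: 2

Derivation:
t=0: input=2 -> V=6
t=1: input=3 -> V=13
t=2: input=5 -> V=0 FIRE
t=3: input=3 -> V=9
t=4: input=2 -> V=12
t=5: input=2 -> V=14
t=6: input=1 -> V=12
t=7: input=5 -> V=0 FIRE
t=8: input=3 -> V=9
t=9: input=3 -> V=15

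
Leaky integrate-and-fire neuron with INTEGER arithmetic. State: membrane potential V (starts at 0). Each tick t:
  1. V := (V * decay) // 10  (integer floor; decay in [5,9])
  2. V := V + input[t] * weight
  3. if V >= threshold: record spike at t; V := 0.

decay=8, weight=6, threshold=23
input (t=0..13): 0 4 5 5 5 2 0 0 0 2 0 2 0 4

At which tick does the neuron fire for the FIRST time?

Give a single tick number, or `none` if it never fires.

t=0: input=0 -> V=0
t=1: input=4 -> V=0 FIRE
t=2: input=5 -> V=0 FIRE
t=3: input=5 -> V=0 FIRE
t=4: input=5 -> V=0 FIRE
t=5: input=2 -> V=12
t=6: input=0 -> V=9
t=7: input=0 -> V=7
t=8: input=0 -> V=5
t=9: input=2 -> V=16
t=10: input=0 -> V=12
t=11: input=2 -> V=21
t=12: input=0 -> V=16
t=13: input=4 -> V=0 FIRE

Answer: 1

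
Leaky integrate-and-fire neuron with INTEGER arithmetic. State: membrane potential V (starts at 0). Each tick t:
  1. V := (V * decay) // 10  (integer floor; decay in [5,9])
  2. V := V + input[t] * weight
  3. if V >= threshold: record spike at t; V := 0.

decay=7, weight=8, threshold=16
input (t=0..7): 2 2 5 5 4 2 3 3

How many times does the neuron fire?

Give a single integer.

Answer: 8

Derivation:
t=0: input=2 -> V=0 FIRE
t=1: input=2 -> V=0 FIRE
t=2: input=5 -> V=0 FIRE
t=3: input=5 -> V=0 FIRE
t=4: input=4 -> V=0 FIRE
t=5: input=2 -> V=0 FIRE
t=6: input=3 -> V=0 FIRE
t=7: input=3 -> V=0 FIRE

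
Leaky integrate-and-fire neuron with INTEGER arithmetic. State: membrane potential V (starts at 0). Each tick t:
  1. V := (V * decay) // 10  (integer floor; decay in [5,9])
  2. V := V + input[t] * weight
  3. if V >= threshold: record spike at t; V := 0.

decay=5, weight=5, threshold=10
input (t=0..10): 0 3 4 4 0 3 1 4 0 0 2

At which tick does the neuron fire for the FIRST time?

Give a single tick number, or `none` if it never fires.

t=0: input=0 -> V=0
t=1: input=3 -> V=0 FIRE
t=2: input=4 -> V=0 FIRE
t=3: input=4 -> V=0 FIRE
t=4: input=0 -> V=0
t=5: input=3 -> V=0 FIRE
t=6: input=1 -> V=5
t=7: input=4 -> V=0 FIRE
t=8: input=0 -> V=0
t=9: input=0 -> V=0
t=10: input=2 -> V=0 FIRE

Answer: 1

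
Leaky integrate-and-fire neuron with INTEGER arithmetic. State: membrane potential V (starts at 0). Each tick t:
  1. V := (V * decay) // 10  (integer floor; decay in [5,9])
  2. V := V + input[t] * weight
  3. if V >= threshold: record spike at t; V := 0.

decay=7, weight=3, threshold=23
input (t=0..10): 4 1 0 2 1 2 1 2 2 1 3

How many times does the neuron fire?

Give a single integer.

Answer: 0

Derivation:
t=0: input=4 -> V=12
t=1: input=1 -> V=11
t=2: input=0 -> V=7
t=3: input=2 -> V=10
t=4: input=1 -> V=10
t=5: input=2 -> V=13
t=6: input=1 -> V=12
t=7: input=2 -> V=14
t=8: input=2 -> V=15
t=9: input=1 -> V=13
t=10: input=3 -> V=18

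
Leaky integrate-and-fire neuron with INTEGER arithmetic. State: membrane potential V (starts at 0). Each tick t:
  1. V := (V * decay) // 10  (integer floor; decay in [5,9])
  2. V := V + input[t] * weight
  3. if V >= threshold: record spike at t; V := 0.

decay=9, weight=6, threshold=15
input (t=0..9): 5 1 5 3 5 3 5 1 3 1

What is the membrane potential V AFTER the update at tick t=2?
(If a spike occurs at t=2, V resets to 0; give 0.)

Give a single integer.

t=0: input=5 -> V=0 FIRE
t=1: input=1 -> V=6
t=2: input=5 -> V=0 FIRE
t=3: input=3 -> V=0 FIRE
t=4: input=5 -> V=0 FIRE
t=5: input=3 -> V=0 FIRE
t=6: input=5 -> V=0 FIRE
t=7: input=1 -> V=6
t=8: input=3 -> V=0 FIRE
t=9: input=1 -> V=6

Answer: 0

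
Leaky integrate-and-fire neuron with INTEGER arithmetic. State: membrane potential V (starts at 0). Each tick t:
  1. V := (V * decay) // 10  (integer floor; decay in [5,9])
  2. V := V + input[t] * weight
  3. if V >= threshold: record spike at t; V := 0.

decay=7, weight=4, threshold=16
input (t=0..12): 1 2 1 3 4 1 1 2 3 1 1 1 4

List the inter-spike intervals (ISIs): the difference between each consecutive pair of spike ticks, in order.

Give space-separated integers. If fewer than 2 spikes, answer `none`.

Answer: 1 4 4

Derivation:
t=0: input=1 -> V=4
t=1: input=2 -> V=10
t=2: input=1 -> V=11
t=3: input=3 -> V=0 FIRE
t=4: input=4 -> V=0 FIRE
t=5: input=1 -> V=4
t=6: input=1 -> V=6
t=7: input=2 -> V=12
t=8: input=3 -> V=0 FIRE
t=9: input=1 -> V=4
t=10: input=1 -> V=6
t=11: input=1 -> V=8
t=12: input=4 -> V=0 FIRE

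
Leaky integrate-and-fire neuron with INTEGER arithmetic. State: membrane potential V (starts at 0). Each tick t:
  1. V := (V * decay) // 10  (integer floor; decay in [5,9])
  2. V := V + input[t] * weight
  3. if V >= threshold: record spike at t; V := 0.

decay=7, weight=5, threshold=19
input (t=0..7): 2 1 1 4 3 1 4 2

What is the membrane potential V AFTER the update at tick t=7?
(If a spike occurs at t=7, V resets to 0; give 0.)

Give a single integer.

Answer: 10

Derivation:
t=0: input=2 -> V=10
t=1: input=1 -> V=12
t=2: input=1 -> V=13
t=3: input=4 -> V=0 FIRE
t=4: input=3 -> V=15
t=5: input=1 -> V=15
t=6: input=4 -> V=0 FIRE
t=7: input=2 -> V=10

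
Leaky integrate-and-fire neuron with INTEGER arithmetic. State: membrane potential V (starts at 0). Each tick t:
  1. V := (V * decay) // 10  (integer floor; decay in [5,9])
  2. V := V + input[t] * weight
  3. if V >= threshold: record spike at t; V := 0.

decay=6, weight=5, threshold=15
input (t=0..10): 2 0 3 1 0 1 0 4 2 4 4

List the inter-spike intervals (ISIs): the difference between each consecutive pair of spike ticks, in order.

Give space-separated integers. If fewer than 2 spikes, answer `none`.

Answer: 5 2 1

Derivation:
t=0: input=2 -> V=10
t=1: input=0 -> V=6
t=2: input=3 -> V=0 FIRE
t=3: input=1 -> V=5
t=4: input=0 -> V=3
t=5: input=1 -> V=6
t=6: input=0 -> V=3
t=7: input=4 -> V=0 FIRE
t=8: input=2 -> V=10
t=9: input=4 -> V=0 FIRE
t=10: input=4 -> V=0 FIRE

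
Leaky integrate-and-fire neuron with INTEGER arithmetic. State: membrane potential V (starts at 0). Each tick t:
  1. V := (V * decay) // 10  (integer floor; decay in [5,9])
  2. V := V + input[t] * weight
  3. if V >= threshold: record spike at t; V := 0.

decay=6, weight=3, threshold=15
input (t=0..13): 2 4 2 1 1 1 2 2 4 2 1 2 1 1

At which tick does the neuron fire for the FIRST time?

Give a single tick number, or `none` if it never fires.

Answer: 1

Derivation:
t=0: input=2 -> V=6
t=1: input=4 -> V=0 FIRE
t=2: input=2 -> V=6
t=3: input=1 -> V=6
t=4: input=1 -> V=6
t=5: input=1 -> V=6
t=6: input=2 -> V=9
t=7: input=2 -> V=11
t=8: input=4 -> V=0 FIRE
t=9: input=2 -> V=6
t=10: input=1 -> V=6
t=11: input=2 -> V=9
t=12: input=1 -> V=8
t=13: input=1 -> V=7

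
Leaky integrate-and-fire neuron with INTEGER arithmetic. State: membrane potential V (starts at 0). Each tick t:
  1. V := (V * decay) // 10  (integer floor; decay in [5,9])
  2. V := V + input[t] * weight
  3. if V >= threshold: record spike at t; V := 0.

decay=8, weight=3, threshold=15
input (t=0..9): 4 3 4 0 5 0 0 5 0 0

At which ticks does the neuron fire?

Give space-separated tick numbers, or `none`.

Answer: 1 4 7

Derivation:
t=0: input=4 -> V=12
t=1: input=3 -> V=0 FIRE
t=2: input=4 -> V=12
t=3: input=0 -> V=9
t=4: input=5 -> V=0 FIRE
t=5: input=0 -> V=0
t=6: input=0 -> V=0
t=7: input=5 -> V=0 FIRE
t=8: input=0 -> V=0
t=9: input=0 -> V=0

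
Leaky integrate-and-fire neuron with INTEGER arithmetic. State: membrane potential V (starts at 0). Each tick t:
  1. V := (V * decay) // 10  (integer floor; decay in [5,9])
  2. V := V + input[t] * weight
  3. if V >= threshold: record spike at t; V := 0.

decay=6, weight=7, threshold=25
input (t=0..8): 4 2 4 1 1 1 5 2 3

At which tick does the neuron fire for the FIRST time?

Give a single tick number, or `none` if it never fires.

t=0: input=4 -> V=0 FIRE
t=1: input=2 -> V=14
t=2: input=4 -> V=0 FIRE
t=3: input=1 -> V=7
t=4: input=1 -> V=11
t=5: input=1 -> V=13
t=6: input=5 -> V=0 FIRE
t=7: input=2 -> V=14
t=8: input=3 -> V=0 FIRE

Answer: 0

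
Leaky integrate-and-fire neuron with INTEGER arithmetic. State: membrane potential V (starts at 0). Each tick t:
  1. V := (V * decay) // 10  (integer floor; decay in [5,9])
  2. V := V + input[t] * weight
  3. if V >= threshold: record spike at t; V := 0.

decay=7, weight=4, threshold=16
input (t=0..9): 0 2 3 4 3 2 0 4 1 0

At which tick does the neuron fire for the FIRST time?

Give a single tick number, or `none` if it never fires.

t=0: input=0 -> V=0
t=1: input=2 -> V=8
t=2: input=3 -> V=0 FIRE
t=3: input=4 -> V=0 FIRE
t=4: input=3 -> V=12
t=5: input=2 -> V=0 FIRE
t=6: input=0 -> V=0
t=7: input=4 -> V=0 FIRE
t=8: input=1 -> V=4
t=9: input=0 -> V=2

Answer: 2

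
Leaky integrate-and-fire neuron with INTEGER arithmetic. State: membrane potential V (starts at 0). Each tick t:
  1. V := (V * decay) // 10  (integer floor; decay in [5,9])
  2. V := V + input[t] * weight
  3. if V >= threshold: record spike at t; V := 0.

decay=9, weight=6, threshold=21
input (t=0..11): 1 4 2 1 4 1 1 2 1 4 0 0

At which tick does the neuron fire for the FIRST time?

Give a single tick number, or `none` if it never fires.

t=0: input=1 -> V=6
t=1: input=4 -> V=0 FIRE
t=2: input=2 -> V=12
t=3: input=1 -> V=16
t=4: input=4 -> V=0 FIRE
t=5: input=1 -> V=6
t=6: input=1 -> V=11
t=7: input=2 -> V=0 FIRE
t=8: input=1 -> V=6
t=9: input=4 -> V=0 FIRE
t=10: input=0 -> V=0
t=11: input=0 -> V=0

Answer: 1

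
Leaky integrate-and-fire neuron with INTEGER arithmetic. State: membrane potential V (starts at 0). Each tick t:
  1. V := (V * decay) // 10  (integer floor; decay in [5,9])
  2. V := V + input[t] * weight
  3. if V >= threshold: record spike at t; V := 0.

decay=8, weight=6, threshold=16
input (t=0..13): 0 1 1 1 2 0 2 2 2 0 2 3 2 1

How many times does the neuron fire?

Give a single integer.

t=0: input=0 -> V=0
t=1: input=1 -> V=6
t=2: input=1 -> V=10
t=3: input=1 -> V=14
t=4: input=2 -> V=0 FIRE
t=5: input=0 -> V=0
t=6: input=2 -> V=12
t=7: input=2 -> V=0 FIRE
t=8: input=2 -> V=12
t=9: input=0 -> V=9
t=10: input=2 -> V=0 FIRE
t=11: input=3 -> V=0 FIRE
t=12: input=2 -> V=12
t=13: input=1 -> V=15

Answer: 4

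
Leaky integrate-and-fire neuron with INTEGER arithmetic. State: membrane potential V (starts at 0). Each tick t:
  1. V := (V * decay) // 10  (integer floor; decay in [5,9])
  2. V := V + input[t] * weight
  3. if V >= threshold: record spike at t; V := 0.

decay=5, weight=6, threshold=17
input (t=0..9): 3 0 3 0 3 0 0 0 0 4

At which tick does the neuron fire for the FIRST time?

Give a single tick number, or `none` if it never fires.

t=0: input=3 -> V=0 FIRE
t=1: input=0 -> V=0
t=2: input=3 -> V=0 FIRE
t=3: input=0 -> V=0
t=4: input=3 -> V=0 FIRE
t=5: input=0 -> V=0
t=6: input=0 -> V=0
t=7: input=0 -> V=0
t=8: input=0 -> V=0
t=9: input=4 -> V=0 FIRE

Answer: 0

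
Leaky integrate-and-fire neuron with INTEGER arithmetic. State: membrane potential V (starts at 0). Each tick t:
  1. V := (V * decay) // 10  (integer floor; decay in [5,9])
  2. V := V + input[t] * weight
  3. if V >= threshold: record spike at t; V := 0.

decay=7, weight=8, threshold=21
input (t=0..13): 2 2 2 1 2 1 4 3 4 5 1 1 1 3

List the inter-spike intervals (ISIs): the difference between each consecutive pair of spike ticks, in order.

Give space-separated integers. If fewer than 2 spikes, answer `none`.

Answer: 3 2 1 1 1 4

Derivation:
t=0: input=2 -> V=16
t=1: input=2 -> V=0 FIRE
t=2: input=2 -> V=16
t=3: input=1 -> V=19
t=4: input=2 -> V=0 FIRE
t=5: input=1 -> V=8
t=6: input=4 -> V=0 FIRE
t=7: input=3 -> V=0 FIRE
t=8: input=4 -> V=0 FIRE
t=9: input=5 -> V=0 FIRE
t=10: input=1 -> V=8
t=11: input=1 -> V=13
t=12: input=1 -> V=17
t=13: input=3 -> V=0 FIRE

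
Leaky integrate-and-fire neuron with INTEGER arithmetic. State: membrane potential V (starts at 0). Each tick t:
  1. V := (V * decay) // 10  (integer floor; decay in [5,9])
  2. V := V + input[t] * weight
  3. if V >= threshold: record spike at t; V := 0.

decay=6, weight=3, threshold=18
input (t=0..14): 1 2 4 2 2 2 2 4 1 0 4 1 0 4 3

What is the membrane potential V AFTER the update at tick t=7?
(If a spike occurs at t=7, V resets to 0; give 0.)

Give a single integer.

Answer: 0

Derivation:
t=0: input=1 -> V=3
t=1: input=2 -> V=7
t=2: input=4 -> V=16
t=3: input=2 -> V=15
t=4: input=2 -> V=15
t=5: input=2 -> V=15
t=6: input=2 -> V=15
t=7: input=4 -> V=0 FIRE
t=8: input=1 -> V=3
t=9: input=0 -> V=1
t=10: input=4 -> V=12
t=11: input=1 -> V=10
t=12: input=0 -> V=6
t=13: input=4 -> V=15
t=14: input=3 -> V=0 FIRE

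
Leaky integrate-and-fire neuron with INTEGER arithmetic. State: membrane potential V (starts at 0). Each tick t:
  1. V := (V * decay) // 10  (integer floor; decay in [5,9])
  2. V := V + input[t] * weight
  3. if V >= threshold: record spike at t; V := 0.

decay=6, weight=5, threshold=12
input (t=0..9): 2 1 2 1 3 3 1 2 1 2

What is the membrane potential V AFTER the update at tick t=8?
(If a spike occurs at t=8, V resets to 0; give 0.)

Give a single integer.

Answer: 5

Derivation:
t=0: input=2 -> V=10
t=1: input=1 -> V=11
t=2: input=2 -> V=0 FIRE
t=3: input=1 -> V=5
t=4: input=3 -> V=0 FIRE
t=5: input=3 -> V=0 FIRE
t=6: input=1 -> V=5
t=7: input=2 -> V=0 FIRE
t=8: input=1 -> V=5
t=9: input=2 -> V=0 FIRE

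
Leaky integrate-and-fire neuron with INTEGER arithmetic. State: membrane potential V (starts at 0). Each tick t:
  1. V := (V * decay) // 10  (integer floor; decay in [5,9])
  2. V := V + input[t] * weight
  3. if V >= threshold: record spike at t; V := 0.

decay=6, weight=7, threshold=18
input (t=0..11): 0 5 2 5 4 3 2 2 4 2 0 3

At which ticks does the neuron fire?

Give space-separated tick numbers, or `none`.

t=0: input=0 -> V=0
t=1: input=5 -> V=0 FIRE
t=2: input=2 -> V=14
t=3: input=5 -> V=0 FIRE
t=4: input=4 -> V=0 FIRE
t=5: input=3 -> V=0 FIRE
t=6: input=2 -> V=14
t=7: input=2 -> V=0 FIRE
t=8: input=4 -> V=0 FIRE
t=9: input=2 -> V=14
t=10: input=0 -> V=8
t=11: input=3 -> V=0 FIRE

Answer: 1 3 4 5 7 8 11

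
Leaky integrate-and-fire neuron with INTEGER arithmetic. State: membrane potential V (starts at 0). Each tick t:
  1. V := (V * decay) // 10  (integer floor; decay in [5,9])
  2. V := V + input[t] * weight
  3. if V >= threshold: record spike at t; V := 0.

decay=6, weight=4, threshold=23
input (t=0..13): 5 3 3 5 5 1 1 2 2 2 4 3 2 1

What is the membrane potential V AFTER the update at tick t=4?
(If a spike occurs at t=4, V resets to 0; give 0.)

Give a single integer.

Answer: 20

Derivation:
t=0: input=5 -> V=20
t=1: input=3 -> V=0 FIRE
t=2: input=3 -> V=12
t=3: input=5 -> V=0 FIRE
t=4: input=5 -> V=20
t=5: input=1 -> V=16
t=6: input=1 -> V=13
t=7: input=2 -> V=15
t=8: input=2 -> V=17
t=9: input=2 -> V=18
t=10: input=4 -> V=0 FIRE
t=11: input=3 -> V=12
t=12: input=2 -> V=15
t=13: input=1 -> V=13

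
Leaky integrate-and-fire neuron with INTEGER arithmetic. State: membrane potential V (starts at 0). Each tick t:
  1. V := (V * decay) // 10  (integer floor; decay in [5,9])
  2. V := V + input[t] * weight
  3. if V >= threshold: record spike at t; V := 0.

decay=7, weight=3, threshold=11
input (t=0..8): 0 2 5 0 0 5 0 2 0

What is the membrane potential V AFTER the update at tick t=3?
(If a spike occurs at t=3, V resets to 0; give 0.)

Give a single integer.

Answer: 0

Derivation:
t=0: input=0 -> V=0
t=1: input=2 -> V=6
t=2: input=5 -> V=0 FIRE
t=3: input=0 -> V=0
t=4: input=0 -> V=0
t=5: input=5 -> V=0 FIRE
t=6: input=0 -> V=0
t=7: input=2 -> V=6
t=8: input=0 -> V=4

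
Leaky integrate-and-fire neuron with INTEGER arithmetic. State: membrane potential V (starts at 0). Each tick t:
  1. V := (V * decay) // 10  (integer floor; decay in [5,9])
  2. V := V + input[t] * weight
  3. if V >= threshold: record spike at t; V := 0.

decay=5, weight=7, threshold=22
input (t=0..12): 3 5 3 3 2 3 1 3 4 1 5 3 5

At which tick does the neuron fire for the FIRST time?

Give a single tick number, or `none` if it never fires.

Answer: 1

Derivation:
t=0: input=3 -> V=21
t=1: input=5 -> V=0 FIRE
t=2: input=3 -> V=21
t=3: input=3 -> V=0 FIRE
t=4: input=2 -> V=14
t=5: input=3 -> V=0 FIRE
t=6: input=1 -> V=7
t=7: input=3 -> V=0 FIRE
t=8: input=4 -> V=0 FIRE
t=9: input=1 -> V=7
t=10: input=5 -> V=0 FIRE
t=11: input=3 -> V=21
t=12: input=5 -> V=0 FIRE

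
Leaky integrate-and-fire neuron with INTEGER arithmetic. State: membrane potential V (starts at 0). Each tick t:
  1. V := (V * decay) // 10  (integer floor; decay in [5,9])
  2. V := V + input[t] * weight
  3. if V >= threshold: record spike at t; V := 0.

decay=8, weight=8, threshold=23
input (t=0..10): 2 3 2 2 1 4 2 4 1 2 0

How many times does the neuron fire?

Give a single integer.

t=0: input=2 -> V=16
t=1: input=3 -> V=0 FIRE
t=2: input=2 -> V=16
t=3: input=2 -> V=0 FIRE
t=4: input=1 -> V=8
t=5: input=4 -> V=0 FIRE
t=6: input=2 -> V=16
t=7: input=4 -> V=0 FIRE
t=8: input=1 -> V=8
t=9: input=2 -> V=22
t=10: input=0 -> V=17

Answer: 4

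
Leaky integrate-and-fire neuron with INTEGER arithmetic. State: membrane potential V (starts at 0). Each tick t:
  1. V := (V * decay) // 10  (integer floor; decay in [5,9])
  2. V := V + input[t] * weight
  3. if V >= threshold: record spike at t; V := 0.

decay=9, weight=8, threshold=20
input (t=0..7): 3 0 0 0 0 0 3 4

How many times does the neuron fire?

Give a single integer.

Answer: 3

Derivation:
t=0: input=3 -> V=0 FIRE
t=1: input=0 -> V=0
t=2: input=0 -> V=0
t=3: input=0 -> V=0
t=4: input=0 -> V=0
t=5: input=0 -> V=0
t=6: input=3 -> V=0 FIRE
t=7: input=4 -> V=0 FIRE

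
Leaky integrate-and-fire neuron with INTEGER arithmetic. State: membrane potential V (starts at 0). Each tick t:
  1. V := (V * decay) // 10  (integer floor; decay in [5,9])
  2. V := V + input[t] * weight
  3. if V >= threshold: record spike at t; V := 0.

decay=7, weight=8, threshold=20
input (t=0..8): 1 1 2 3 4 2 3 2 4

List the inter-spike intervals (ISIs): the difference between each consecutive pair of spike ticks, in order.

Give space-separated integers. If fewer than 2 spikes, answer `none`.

Answer: 1 1 2 2

Derivation:
t=0: input=1 -> V=8
t=1: input=1 -> V=13
t=2: input=2 -> V=0 FIRE
t=3: input=3 -> V=0 FIRE
t=4: input=4 -> V=0 FIRE
t=5: input=2 -> V=16
t=6: input=3 -> V=0 FIRE
t=7: input=2 -> V=16
t=8: input=4 -> V=0 FIRE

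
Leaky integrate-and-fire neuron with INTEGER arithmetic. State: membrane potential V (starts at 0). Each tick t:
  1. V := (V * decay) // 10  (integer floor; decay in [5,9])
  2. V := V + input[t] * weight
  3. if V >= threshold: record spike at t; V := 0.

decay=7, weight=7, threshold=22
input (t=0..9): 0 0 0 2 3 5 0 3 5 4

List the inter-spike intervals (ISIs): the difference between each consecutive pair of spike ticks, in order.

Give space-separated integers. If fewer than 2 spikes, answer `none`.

Answer: 1 3 1

Derivation:
t=0: input=0 -> V=0
t=1: input=0 -> V=0
t=2: input=0 -> V=0
t=3: input=2 -> V=14
t=4: input=3 -> V=0 FIRE
t=5: input=5 -> V=0 FIRE
t=6: input=0 -> V=0
t=7: input=3 -> V=21
t=8: input=5 -> V=0 FIRE
t=9: input=4 -> V=0 FIRE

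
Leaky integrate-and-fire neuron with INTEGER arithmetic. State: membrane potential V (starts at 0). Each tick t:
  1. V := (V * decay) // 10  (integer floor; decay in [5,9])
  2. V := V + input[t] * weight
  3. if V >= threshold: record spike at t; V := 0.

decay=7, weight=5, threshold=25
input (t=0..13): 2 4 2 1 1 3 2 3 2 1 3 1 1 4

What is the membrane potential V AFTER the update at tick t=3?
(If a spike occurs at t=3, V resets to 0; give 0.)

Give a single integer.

t=0: input=2 -> V=10
t=1: input=4 -> V=0 FIRE
t=2: input=2 -> V=10
t=3: input=1 -> V=12
t=4: input=1 -> V=13
t=5: input=3 -> V=24
t=6: input=2 -> V=0 FIRE
t=7: input=3 -> V=15
t=8: input=2 -> V=20
t=9: input=1 -> V=19
t=10: input=3 -> V=0 FIRE
t=11: input=1 -> V=5
t=12: input=1 -> V=8
t=13: input=4 -> V=0 FIRE

Answer: 12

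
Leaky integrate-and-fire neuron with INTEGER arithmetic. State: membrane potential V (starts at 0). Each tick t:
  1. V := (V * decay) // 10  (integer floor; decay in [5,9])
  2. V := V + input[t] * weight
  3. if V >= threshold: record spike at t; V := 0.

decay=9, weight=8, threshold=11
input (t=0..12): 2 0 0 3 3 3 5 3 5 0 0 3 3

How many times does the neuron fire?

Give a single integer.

t=0: input=2 -> V=0 FIRE
t=1: input=0 -> V=0
t=2: input=0 -> V=0
t=3: input=3 -> V=0 FIRE
t=4: input=3 -> V=0 FIRE
t=5: input=3 -> V=0 FIRE
t=6: input=5 -> V=0 FIRE
t=7: input=3 -> V=0 FIRE
t=8: input=5 -> V=0 FIRE
t=9: input=0 -> V=0
t=10: input=0 -> V=0
t=11: input=3 -> V=0 FIRE
t=12: input=3 -> V=0 FIRE

Answer: 9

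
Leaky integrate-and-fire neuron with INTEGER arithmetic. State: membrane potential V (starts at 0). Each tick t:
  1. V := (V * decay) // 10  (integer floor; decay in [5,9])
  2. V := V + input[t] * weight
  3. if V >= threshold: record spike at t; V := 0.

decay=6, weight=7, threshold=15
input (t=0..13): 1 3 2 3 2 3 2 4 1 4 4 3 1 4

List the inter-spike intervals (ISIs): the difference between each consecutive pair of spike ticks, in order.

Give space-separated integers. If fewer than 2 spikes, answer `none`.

Answer: 2 2 2 2 1 1 2

Derivation:
t=0: input=1 -> V=7
t=1: input=3 -> V=0 FIRE
t=2: input=2 -> V=14
t=3: input=3 -> V=0 FIRE
t=4: input=2 -> V=14
t=5: input=3 -> V=0 FIRE
t=6: input=2 -> V=14
t=7: input=4 -> V=0 FIRE
t=8: input=1 -> V=7
t=9: input=4 -> V=0 FIRE
t=10: input=4 -> V=0 FIRE
t=11: input=3 -> V=0 FIRE
t=12: input=1 -> V=7
t=13: input=4 -> V=0 FIRE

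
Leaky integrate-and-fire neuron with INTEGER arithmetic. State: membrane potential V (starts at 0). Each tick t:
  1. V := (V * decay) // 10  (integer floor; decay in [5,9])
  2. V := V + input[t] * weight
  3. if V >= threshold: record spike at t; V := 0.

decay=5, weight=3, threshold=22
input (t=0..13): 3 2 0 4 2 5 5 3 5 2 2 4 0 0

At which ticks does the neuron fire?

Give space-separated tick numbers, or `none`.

Answer: 6

Derivation:
t=0: input=3 -> V=9
t=1: input=2 -> V=10
t=2: input=0 -> V=5
t=3: input=4 -> V=14
t=4: input=2 -> V=13
t=5: input=5 -> V=21
t=6: input=5 -> V=0 FIRE
t=7: input=3 -> V=9
t=8: input=5 -> V=19
t=9: input=2 -> V=15
t=10: input=2 -> V=13
t=11: input=4 -> V=18
t=12: input=0 -> V=9
t=13: input=0 -> V=4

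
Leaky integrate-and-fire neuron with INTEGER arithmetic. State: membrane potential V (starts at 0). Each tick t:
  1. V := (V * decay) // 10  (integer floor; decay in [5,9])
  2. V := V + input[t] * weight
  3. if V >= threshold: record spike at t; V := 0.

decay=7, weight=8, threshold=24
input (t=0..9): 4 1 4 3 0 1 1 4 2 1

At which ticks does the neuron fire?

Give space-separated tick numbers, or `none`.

Answer: 0 2 3 7

Derivation:
t=0: input=4 -> V=0 FIRE
t=1: input=1 -> V=8
t=2: input=4 -> V=0 FIRE
t=3: input=3 -> V=0 FIRE
t=4: input=0 -> V=0
t=5: input=1 -> V=8
t=6: input=1 -> V=13
t=7: input=4 -> V=0 FIRE
t=8: input=2 -> V=16
t=9: input=1 -> V=19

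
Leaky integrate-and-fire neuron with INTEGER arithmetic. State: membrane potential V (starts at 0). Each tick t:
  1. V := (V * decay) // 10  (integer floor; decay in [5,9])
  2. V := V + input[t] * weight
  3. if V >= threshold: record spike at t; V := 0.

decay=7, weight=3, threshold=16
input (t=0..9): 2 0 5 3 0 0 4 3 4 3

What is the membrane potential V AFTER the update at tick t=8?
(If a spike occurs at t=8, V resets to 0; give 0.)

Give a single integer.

Answer: 12

Derivation:
t=0: input=2 -> V=6
t=1: input=0 -> V=4
t=2: input=5 -> V=0 FIRE
t=3: input=3 -> V=9
t=4: input=0 -> V=6
t=5: input=0 -> V=4
t=6: input=4 -> V=14
t=7: input=3 -> V=0 FIRE
t=8: input=4 -> V=12
t=9: input=3 -> V=0 FIRE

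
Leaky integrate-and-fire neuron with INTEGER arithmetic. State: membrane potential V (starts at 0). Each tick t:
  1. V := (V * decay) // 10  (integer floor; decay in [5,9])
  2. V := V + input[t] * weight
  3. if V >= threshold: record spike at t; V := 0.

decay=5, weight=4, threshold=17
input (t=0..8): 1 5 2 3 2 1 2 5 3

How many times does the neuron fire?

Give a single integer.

Answer: 2

Derivation:
t=0: input=1 -> V=4
t=1: input=5 -> V=0 FIRE
t=2: input=2 -> V=8
t=3: input=3 -> V=16
t=4: input=2 -> V=16
t=5: input=1 -> V=12
t=6: input=2 -> V=14
t=7: input=5 -> V=0 FIRE
t=8: input=3 -> V=12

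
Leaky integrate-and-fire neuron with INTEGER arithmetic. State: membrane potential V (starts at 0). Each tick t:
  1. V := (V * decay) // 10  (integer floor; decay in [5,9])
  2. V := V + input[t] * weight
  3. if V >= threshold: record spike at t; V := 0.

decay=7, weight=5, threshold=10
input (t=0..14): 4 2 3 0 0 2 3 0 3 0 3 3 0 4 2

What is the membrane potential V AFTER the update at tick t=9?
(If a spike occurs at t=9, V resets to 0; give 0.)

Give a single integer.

t=0: input=4 -> V=0 FIRE
t=1: input=2 -> V=0 FIRE
t=2: input=3 -> V=0 FIRE
t=3: input=0 -> V=0
t=4: input=0 -> V=0
t=5: input=2 -> V=0 FIRE
t=6: input=3 -> V=0 FIRE
t=7: input=0 -> V=0
t=8: input=3 -> V=0 FIRE
t=9: input=0 -> V=0
t=10: input=3 -> V=0 FIRE
t=11: input=3 -> V=0 FIRE
t=12: input=0 -> V=0
t=13: input=4 -> V=0 FIRE
t=14: input=2 -> V=0 FIRE

Answer: 0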